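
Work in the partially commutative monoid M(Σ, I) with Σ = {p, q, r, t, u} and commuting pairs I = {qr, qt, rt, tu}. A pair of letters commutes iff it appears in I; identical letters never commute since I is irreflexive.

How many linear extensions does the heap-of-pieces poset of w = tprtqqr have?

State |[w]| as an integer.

30

piece 0:t — minimal
piece 1:p rests on {0:t}
piece 2:r rests on {1:p}
piece 3:t rests on {1:p}
piece 4:q rests on {1:p}
piece 5:q rests on {4:q}
piece 6:r rests on {2:r}
minimal pieces: {0:t}
ways to finish when only these pieces remain (= sum over removing one remaining piece with nothing left below it):
  1 left: {3}→1  {5}→1  {6}→1
  2 left: {2,6}→1  {3,5}→2  {3,6}→2  {4,5}→1  {5,6}→2
  3 left: {2,3,6}→3  {2,5,6}→3  {3,4,5}→3  {3,5,6}→6  {4,5,6}→3
  4 left: {2,3,5,6}→12  {2,4,5,6}→6  {3,4,5,6}→12
  5 left: {2,3,4,5,6}→30
  placing 0:t first → 30 extensions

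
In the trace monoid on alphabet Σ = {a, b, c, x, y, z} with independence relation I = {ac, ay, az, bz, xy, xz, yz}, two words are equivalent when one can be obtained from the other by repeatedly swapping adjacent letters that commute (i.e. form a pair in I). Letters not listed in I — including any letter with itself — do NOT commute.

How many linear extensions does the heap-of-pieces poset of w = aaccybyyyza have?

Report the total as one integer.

320

#0=a has no predecessor
#1=a depends on [0:a]
#2=c has no predecessor
#3=c depends on [2:c]
#4=y depends on [3:c]
#5=b depends on [1:a, 4:y]
#6=y depends on [5:b]
#7=y depends on [6:y]
#8=y depends on [7:y]
#9=z depends on [3:c]
#10=a depends on [5:b]
sources: [0:a, 2:c]
N(rest) = Σ N(rest − s) over sources s of rest; N(one piece) = 1:
  size 1 → [8]=1  [9]=1  [10]=1
  size 2 → [7,8]=1  [8,9]=2  [8,10]=2  [9,10]=2
  size 3 → [6,7,8]=1  [7,8,9]=3  [7,8,10]=3  [8,9,10]=6
  size 4 → [6,7,8,9]=4  [6,7,8,10]=4  [7,8,9,10]=12
  size 5 → [5,6,7,8,10]=4  [6,7,8,9,10]=20
  size 6 → [1,5,6,7,8,10]=4  [4,5,6,7,8,10]=4  [5,6,7,8,9,10]=24
  size 7 → [0,1,5,6,7,8,10]=4  [1,4,5,6,7,8,10]=8  [1,5,6,7,8,9,10]=28  [4,5,6,7,8,9,10]=28
  size 8 → [0,1,4,5,6,7,8,10]=12  [0,1,5,6,7,8,9,10]=32  [1,4,5,6,7,8,9,10]=64  [3,4,5,6,7,8,9,10]=28
  size 9 → [0,1,4,5,6,7,8,9,10]=108  [1,3,4,5,6,7,8,9,10]=92  [2,3,4,5,6,7,8,9,10]=28
  first=0(a) contributes 120
  first=2(c) contributes 200
|[w]| = 320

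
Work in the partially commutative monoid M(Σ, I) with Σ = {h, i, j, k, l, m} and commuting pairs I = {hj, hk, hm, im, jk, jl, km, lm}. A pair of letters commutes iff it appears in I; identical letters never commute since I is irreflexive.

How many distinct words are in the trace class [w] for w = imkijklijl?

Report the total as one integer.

30

drop 0:i onto floor
drop 1:m onto floor
drop 2:k onto {0:i}
drop 3:i onto {2:k}
drop 4:j onto {1:m, 3:i}
drop 5:k onto {3:i}
drop 6:l onto {5:k}
drop 7:i onto {4:j, 6:l}
drop 8:j onto {7:i}
drop 9:l onto {7:i}
ground layer = {0:i, 1:m}
drop-orders for the pieces not yet dropped (sum over which currently-grounded one goes next):
  1 to go: {8} 1  {9} 1
  2 to go: {8,9} 2
  3 to go: {7,8,9} 2
  4 to go: {4,7,8,9} 2  {6,7,8,9} 2
  5 to go: {1,4,7,8,9} 2  {4,6,7,8,9} 4  {5,6,7,8,9} 2
  6 to go: {1,4,6,7,8,9} 6  {4,5,6,7,8,9} 6
  7 to go: {1,4,5,6,7,8,9} 12  {3,4,5,6,7,8,9} 6
  8 to go: {1,3,4,5,6,7,8,9} 18  {2,3,4,5,6,7,8,9} 6
  if 0:i drops first: 24 orders
  if 1:m drops first: 6 orders
heap linearizations: 30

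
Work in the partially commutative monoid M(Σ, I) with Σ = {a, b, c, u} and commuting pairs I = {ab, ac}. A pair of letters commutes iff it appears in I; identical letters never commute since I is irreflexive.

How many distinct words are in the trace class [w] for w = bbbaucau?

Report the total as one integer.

0(b) covers ∅
1(b) covers 0:b
2(b) covers 1:b
3(a) covers ∅
4(u) covers 2:b, 3:a
5(c) covers 4:u
6(a) covers 4:u
7(u) covers 5:c, 6:a
floor of heap: 0:b, 3:a
completions by unplaced set U, small U first (add the entries for U minus each lowest piece of U):
  |U|=1: {7}:1
  |U|=2: {5,7}:1  {6,7}:1
  |U|=3: {5,6,7}:2
  |U|=4: {4,5,6,7}:2
  |U|=5: {2,4,5,6,7}:2  {3,4,5,6,7}:2
  |U|=6: {1,2,4,5,6,7}:2  {2,3,4,5,6,7}:4
  start at 0(b): 6
  start at 3(a): 2
sum over floor = 8

8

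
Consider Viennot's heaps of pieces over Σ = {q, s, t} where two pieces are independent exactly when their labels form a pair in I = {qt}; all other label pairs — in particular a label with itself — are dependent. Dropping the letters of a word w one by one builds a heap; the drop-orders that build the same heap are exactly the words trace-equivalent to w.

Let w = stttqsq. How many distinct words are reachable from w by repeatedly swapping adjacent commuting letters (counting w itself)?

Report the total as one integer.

piece 0:s — minimal
piece 1:t rests on {0:s}
piece 2:t rests on {1:t}
piece 3:t rests on {2:t}
piece 4:q rests on {0:s}
piece 5:s rests on {3:t, 4:q}
piece 6:q rests on {5:s}
minimal pieces: {0:s}
ways to finish when only these pieces remain (= sum over removing one remaining piece with nothing left below it):
  1 left: {6}→1
  2 left: {5,6}→1
  3 left: {3,5,6}→1  {4,5,6}→1
  4 left: {2,3,5,6}→1  {3,4,5,6}→2
  5 left: {1,2,3,5,6}→1  {2,3,4,5,6}→3
  placing 0:s first → 4 extensions

4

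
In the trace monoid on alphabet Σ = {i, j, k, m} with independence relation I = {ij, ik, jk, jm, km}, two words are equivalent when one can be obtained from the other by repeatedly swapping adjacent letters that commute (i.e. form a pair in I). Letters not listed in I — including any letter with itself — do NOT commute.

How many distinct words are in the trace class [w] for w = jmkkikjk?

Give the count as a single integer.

drop 0:j onto floor
drop 1:m onto floor
drop 2:k onto floor
drop 3:k onto {2:k}
drop 4:i onto {1:m}
drop 5:k onto {3:k}
drop 6:j onto {0:j}
drop 7:k onto {5:k}
ground layer = {0:j, 1:m, 2:k}
drop-orders for the pieces not yet dropped (sum over which currently-grounded one goes next):
  1 to go: {4} 1  {6} 1  {7} 1
  2 to go: {0,6} 1  {1,4} 1  {4,6} 2  {4,7} 2  {5,7} 1  {6,7} 2
  3 to go: {0,4,6} 3  {0,6,7} 3  {1,4,6} 3  {1,4,7} 3  {3,5,7} 1  {4,5,7} 3  {4,6,7} 6  {5,6,7} 3
  4 to go: {0,1,4,6} 6  {0,4,6,7} 12  {0,5,6,7} 6  {1,4,5,7} 6  {1,4,6,7} 12  {2,3,5,7} 1  {3,4,5,7} 4  {3,5,6,7} 4  {4,5,6,7} 12
  5 to go: {0,1,4,6,7} 30  {0,3,5,6,7} 10  {0,4,5,6,7} 30  {1,3,4,5,7} 10  {1,4,5,6,7} 30  {2,3,4,5,7} 5  {2,3,5,6,7} 5  {3,4,5,6,7} 20
  6 to go: {0,1,4,5,6,7} 90  {0,2,3,5,6,7} 15  {0,3,4,5,6,7} 60  {1,2,3,4,5,7} 15  {1,3,4,5,6,7} 60  {2,3,4,5,6,7} 30
  if 0:j drops first: 105 orders
  if 1:m drops first: 105 orders
  if 2:k drops first: 210 orders
heap linearizations: 420

420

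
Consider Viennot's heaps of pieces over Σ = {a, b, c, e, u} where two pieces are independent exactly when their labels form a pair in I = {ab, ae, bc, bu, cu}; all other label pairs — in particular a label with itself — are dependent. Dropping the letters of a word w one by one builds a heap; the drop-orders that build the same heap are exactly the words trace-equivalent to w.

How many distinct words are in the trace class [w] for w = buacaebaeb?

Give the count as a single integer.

#0=b has no predecessor
#1=u has no predecessor
#2=a depends on [1:u]
#3=c depends on [2:a]
#4=a depends on [3:c]
#5=e depends on [0:b, 3:c]
#6=b depends on [5:e]
#7=a depends on [4:a]
#8=e depends on [6:b]
#9=b depends on [8:e]
sources: [0:b, 1:u]
N(rest) = Σ N(rest − s) over sources s of rest; N(one piece) = 1:
  size 1 → [7]=1  [9]=1
  size 2 → [4,7]=1  [7,9]=2  [8,9]=1
  size 3 → [4,7,9]=3  [6,8,9]=1  [7,8,9]=3
  size 4 → [4,7,8,9]=6  [5,6,8,9]=1  [6,7,8,9]=4
  size 5 → [0,5,6,8,9]=1  [4,6,7,8,9]=10  [5,6,7,8,9]=5
  size 6 → [0,5,6,7,8,9]=6  [4,5,6,7,8,9]=15
  size 7 → [0,4,5,6,7,8,9]=21  [3,4,5,6,7,8,9]=15
  size 8 → [0,3,4,5,6,7,8,9]=36  [2,3,4,5,6,7,8,9]=15
  first=0(b) contributes 15
  first=1(u) contributes 51
|[w]| = 66

66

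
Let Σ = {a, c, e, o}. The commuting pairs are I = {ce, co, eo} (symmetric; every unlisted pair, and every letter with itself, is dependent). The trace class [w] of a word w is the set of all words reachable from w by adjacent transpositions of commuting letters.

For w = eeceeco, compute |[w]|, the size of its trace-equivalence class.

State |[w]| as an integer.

0(e) covers ∅
1(e) covers 0:e
2(c) covers ∅
3(e) covers 1:e
4(e) covers 3:e
5(c) covers 2:c
6(o) covers ∅
floor of heap: 0:e, 2:c, 6:o
completions by unplaced set U, small U first (add the entries for U minus each lowest piece of U):
  |U|=1: {4}:1  {5}:1  {6}:1
  |U|=2: {2,5}:1  {3,4}:1  {4,5}:2  {4,6}:2  {5,6}:2
  |U|=3: {1,3,4}:1  {2,4,5}:3  {2,5,6}:3  {3,4,5}:3  {3,4,6}:3  {4,5,6}:6
  |U|=4: {0,1,3,4}:1  {1,3,4,5}:4  {1,3,4,6}:4  {2,3,4,5}:6  {2,4,5,6}:12  {3,4,5,6}:12
  |U|=5: {0,1,3,4,5}:5  {0,1,3,4,6}:5  {1,2,3,4,5}:10  {1,3,4,5,6}:20  {2,3,4,5,6}:30
  start at 0(e): 60
  start at 2(c): 30
  start at 6(o): 15
sum over floor = 105

105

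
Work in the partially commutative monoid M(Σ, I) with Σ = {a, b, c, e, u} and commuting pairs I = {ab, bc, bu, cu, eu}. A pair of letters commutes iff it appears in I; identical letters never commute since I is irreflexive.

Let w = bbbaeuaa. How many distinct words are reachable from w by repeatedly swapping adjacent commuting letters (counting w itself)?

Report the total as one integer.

piece 0:b — minimal
piece 1:b rests on {0:b}
piece 2:b rests on {1:b}
piece 3:a — minimal
piece 4:e rests on {2:b, 3:a}
piece 5:u rests on {3:a}
piece 6:a rests on {4:e, 5:u}
piece 7:a rests on {6:a}
minimal pieces: {0:b, 3:a}
ways to finish when only these pieces remain (= sum over removing one remaining piece with nothing left below it):
  1 left: {7}→1
  2 left: {6,7}→1
  3 left: {4,6,7}→1  {5,6,7}→1
  4 left: {2,4,6,7}→1  {4,5,6,7}→2
  5 left: {1,2,4,6,7}→1  {2,4,5,6,7}→3  {3,4,5,6,7}→2
  6 left: {0,1,2,4,6,7}→1  {1,2,4,5,6,7}→4  {2,3,4,5,6,7}→5
  placing 0:b first → 9 extensions
  placing 3:a first → 5 extensions
total linear extensions = 14

14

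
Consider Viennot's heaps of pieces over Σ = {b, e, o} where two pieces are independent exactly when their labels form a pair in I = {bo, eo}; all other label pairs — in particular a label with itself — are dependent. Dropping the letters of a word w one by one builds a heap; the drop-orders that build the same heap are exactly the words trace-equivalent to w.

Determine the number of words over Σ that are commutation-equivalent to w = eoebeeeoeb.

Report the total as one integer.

45

#0=e has no predecessor
#1=o has no predecessor
#2=e depends on [0:e]
#3=b depends on [2:e]
#4=e depends on [3:b]
#5=e depends on [4:e]
#6=e depends on [5:e]
#7=o depends on [1:o]
#8=e depends on [6:e]
#9=b depends on [8:e]
sources: [0:e, 1:o]
N(rest) = Σ N(rest − s) over sources s of rest; N(one piece) = 1:
  size 1 → [7]=1  [9]=1
  size 2 → [1,7]=1  [7,9]=2  [8,9]=1
  size 3 → [1,7,9]=3  [6,8,9]=1  [7,8,9]=3
  size 4 → [1,7,8,9]=6  [5,6,8,9]=1  [6,7,8,9]=4
  size 5 → [1,6,7,8,9]=10  [4,5,6,8,9]=1  [5,6,7,8,9]=5
  size 6 → [1,5,6,7,8,9]=15  [3,4,5,6,8,9]=1  [4,5,6,7,8,9]=6
  size 7 → [1,4,5,6,7,8,9]=21  [2,3,4,5,6,8,9]=1  [3,4,5,6,7,8,9]=7
  size 8 → [0,2,3,4,5,6,8,9]=1  [1,3,4,5,6,7,8,9]=28  [2,3,4,5,6,7,8,9]=8
  first=0(e) contributes 36
  first=1(o) contributes 9
|[w]| = 45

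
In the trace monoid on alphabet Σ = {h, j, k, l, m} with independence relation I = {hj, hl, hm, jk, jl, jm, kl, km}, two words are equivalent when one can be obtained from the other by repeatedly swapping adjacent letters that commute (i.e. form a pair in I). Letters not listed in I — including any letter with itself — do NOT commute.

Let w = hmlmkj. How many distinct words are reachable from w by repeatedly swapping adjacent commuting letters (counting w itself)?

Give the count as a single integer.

piece 0:h — minimal
piece 1:m — minimal
piece 2:l rests on {1:m}
piece 3:m rests on {2:l}
piece 4:k rests on {0:h}
piece 5:j — minimal
minimal pieces: {0:h, 1:m, 5:j}
ways to finish when only these pieces remain (= sum over removing one remaining piece with nothing left below it):
  1 left: {3}→1  {4}→1  {5}→1
  2 left: {0,4}→1  {2,3}→1  {3,4}→2  {3,5}→2  {4,5}→2
  3 left: {0,3,4}→3  {0,4,5}→3  {1,2,3}→1  {2,3,4}→3  {2,3,5}→3  {3,4,5}→6
  4 left: {0,2,3,4}→6  {0,3,4,5}→12  {1,2,3,4}→4  {1,2,3,5}→4  {2,3,4,5}→12
  placing 0:h first → 20 extensions
  placing 1:m first → 30 extensions
  placing 5:j first → 10 extensions
total linear extensions = 60

60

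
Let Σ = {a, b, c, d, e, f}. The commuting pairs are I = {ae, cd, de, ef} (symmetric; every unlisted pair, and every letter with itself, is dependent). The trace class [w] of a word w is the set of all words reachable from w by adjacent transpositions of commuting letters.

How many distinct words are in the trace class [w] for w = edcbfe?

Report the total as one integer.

0(e) covers ∅
1(d) covers ∅
2(c) covers 0:e
3(b) covers 1:d, 2:c
4(f) covers 3:b
5(e) covers 3:b
floor of heap: 0:e, 1:d
completions by unplaced set U, small U first (add the entries for U minus each lowest piece of U):
  |U|=1: {4}:1  {5}:1
  |U|=2: {4,5}:2
  |U|=3: {3,4,5}:2
  |U|=4: {1,3,4,5}:2  {2,3,4,5}:2
  start at 0(e): 4
  start at 1(d): 2
sum over floor = 6

6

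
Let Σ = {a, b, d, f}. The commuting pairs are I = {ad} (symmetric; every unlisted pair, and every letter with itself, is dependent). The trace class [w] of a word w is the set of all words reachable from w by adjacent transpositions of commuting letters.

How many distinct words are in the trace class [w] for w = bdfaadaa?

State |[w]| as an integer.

#0=b has no predecessor
#1=d depends on [0:b]
#2=f depends on [1:d]
#3=a depends on [2:f]
#4=a depends on [3:a]
#5=d depends on [2:f]
#6=a depends on [4:a]
#7=a depends on [6:a]
sources: [0:b]
N(rest) = Σ N(rest − s) over sources s of rest; N(one piece) = 1:
  size 1 → [5]=1  [7]=1
  size 2 → [5,7]=2  [6,7]=1
  size 3 → [4,6,7]=1  [5,6,7]=3
  size 4 → [3,4,6,7]=1  [4,5,6,7]=4
  size 5 → [3,4,5,6,7]=5
  size 6 → [2,3,4,5,6,7]=5
  first=0(b) contributes 5

5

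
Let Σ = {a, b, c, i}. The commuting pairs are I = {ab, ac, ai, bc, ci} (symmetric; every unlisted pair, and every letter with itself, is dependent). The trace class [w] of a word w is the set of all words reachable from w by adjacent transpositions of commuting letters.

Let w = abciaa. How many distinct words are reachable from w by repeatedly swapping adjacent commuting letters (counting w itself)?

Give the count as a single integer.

60

drop 0:a onto floor
drop 1:b onto floor
drop 2:c onto floor
drop 3:i onto {1:b}
drop 4:a onto {0:a}
drop 5:a onto {4:a}
ground layer = {0:a, 1:b, 2:c}
drop-orders for the pieces not yet dropped (sum over which currently-grounded one goes next):
  1 to go: {2} 1  {3} 1  {5} 1
  2 to go: {1,3} 1  {2,3} 2  {2,5} 2  {3,5} 2  {4,5} 1
  3 to go: {0,4,5} 1  {1,2,3} 3  {1,3,5} 3  {2,3,5} 6  {2,4,5} 3  {3,4,5} 3
  4 to go: {0,2,4,5} 4  {0,3,4,5} 4  {1,2,3,5} 12  {1,3,4,5} 6  {2,3,4,5} 12
  if 0:a drops first: 30 orders
  if 1:b drops first: 20 orders
  if 2:c drops first: 10 orders
heap linearizations: 60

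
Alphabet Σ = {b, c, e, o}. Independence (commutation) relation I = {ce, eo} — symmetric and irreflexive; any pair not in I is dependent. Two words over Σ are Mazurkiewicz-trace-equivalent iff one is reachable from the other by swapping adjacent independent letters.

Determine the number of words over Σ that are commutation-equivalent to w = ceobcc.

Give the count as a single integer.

drop 0:c onto floor
drop 1:e onto floor
drop 2:o onto {0:c}
drop 3:b onto {1:e, 2:o}
drop 4:c onto {3:b}
drop 5:c onto {4:c}
ground layer = {0:c, 1:e}
drop-orders for the pieces not yet dropped (sum over which currently-grounded one goes next):
  1 to go: {5} 1
  2 to go: {4,5} 1
  3 to go: {3,4,5} 1
  4 to go: {1,3,4,5} 1  {2,3,4,5} 1
  if 0:c drops first: 2 orders
  if 1:e drops first: 1 orders
heap linearizations: 3

3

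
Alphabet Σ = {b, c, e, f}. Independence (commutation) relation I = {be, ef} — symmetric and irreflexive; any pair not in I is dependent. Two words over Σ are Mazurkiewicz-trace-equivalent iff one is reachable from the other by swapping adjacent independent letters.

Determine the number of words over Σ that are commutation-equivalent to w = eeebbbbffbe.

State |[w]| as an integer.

330

0(e) covers ∅
1(e) covers 0:e
2(e) covers 1:e
3(b) covers ∅
4(b) covers 3:b
5(b) covers 4:b
6(b) covers 5:b
7(f) covers 6:b
8(f) covers 7:f
9(b) covers 8:f
10(e) covers 2:e
floor of heap: 0:e, 3:b
completions by unplaced set U, small U first (add the entries for U minus each lowest piece of U):
  |U|=1: {9}:1  {10}:1
  |U|=2: {2,10}:1  {8,9}:1  {9,10}:2
  |U|=3: {1,2,10}:1  {2,9,10}:3  {7,8,9}:1  {8,9,10}:3
  |U|=4: {0,1,2,10}:1  {1,2,9,10}:4  {2,8,9,10}:6  {6,7,8,9}:1  {7,8,9,10}:4
  |U|=5: {0,1,2,9,10}:5  {1,2,8,9,10}:10  {2,7,8,9,10}:10  {5,6,7,8,9}:1  {6,7,8,9,10}:5
  |U|=6: {0,1,2,8,9,10}:15  {1,2,7,8,9,10}:20  {2,6,7,8,9,10}:15  {4,5,6,7,8,9}:1  {5,6,7,8,9,10}:6
  |U|=7: {0,1,2,7,8,9,10}:35  {1,2,6,7,8,9,10}:35  {2,5,6,7,8,9,10}:21  {3,4,5,6,7,8,9}:1  {4,5,6,7,8,9,10}:7
  |U|=8: {0,1,2,6,7,8,9,10}:70  {1,2,5,6,7,8,9,10}:56  {2,4,5,6,7,8,9,10}:28  {3,4,5,6,7,8,9,10}:8
  |U|=9: {0,1,2,5,6,7,8,9,10}:126  {1,2,4,5,6,7,8,9,10}:84  {2,3,4,5,6,7,8,9,10}:36
  start at 0(e): 120
  start at 3(b): 210
sum over floor = 330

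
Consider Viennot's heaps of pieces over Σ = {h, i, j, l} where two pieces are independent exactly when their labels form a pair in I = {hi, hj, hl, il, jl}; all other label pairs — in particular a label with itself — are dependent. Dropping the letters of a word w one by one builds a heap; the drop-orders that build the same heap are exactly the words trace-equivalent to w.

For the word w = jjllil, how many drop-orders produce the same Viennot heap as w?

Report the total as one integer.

20

0(j) covers ∅
1(j) covers 0:j
2(l) covers ∅
3(l) covers 2:l
4(i) covers 1:j
5(l) covers 3:l
floor of heap: 0:j, 2:l
completions by unplaced set U, small U first (add the entries for U minus each lowest piece of U):
  |U|=1: {4}:1  {5}:1
  |U|=2: {1,4}:1  {3,5}:1  {4,5}:2
  |U|=3: {0,1,4}:1  {1,4,5}:3  {2,3,5}:1  {3,4,5}:3
  |U|=4: {0,1,4,5}:4  {1,3,4,5}:6  {2,3,4,5}:4
  start at 0(j): 10
  start at 2(l): 10
sum over floor = 20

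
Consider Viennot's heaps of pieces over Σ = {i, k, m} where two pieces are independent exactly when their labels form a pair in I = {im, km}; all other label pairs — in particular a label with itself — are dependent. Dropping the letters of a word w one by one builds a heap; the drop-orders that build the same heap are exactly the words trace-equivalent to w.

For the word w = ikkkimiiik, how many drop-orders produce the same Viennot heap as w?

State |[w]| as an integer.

10

#0=i has no predecessor
#1=k depends on [0:i]
#2=k depends on [1:k]
#3=k depends on [2:k]
#4=i depends on [3:k]
#5=m has no predecessor
#6=i depends on [4:i]
#7=i depends on [6:i]
#8=i depends on [7:i]
#9=k depends on [8:i]
sources: [0:i, 5:m]
N(rest) = Σ N(rest − s) over sources s of rest; N(one piece) = 1:
  size 1 → [5]=1  [9]=1
  size 2 → [5,9]=2  [8,9]=1
  size 3 → [5,8,9]=3  [7,8,9]=1
  size 4 → [5,7,8,9]=4  [6,7,8,9]=1
  size 5 → [4,6,7,8,9]=1  [5,6,7,8,9]=5
  size 6 → [3,4,6,7,8,9]=1  [4,5,6,7,8,9]=6
  size 7 → [2,3,4,6,7,8,9]=1  [3,4,5,6,7,8,9]=7
  size 8 → [1,2,3,4,6,7,8,9]=1  [2,3,4,5,6,7,8,9]=8
  first=0(i) contributes 9
  first=5(m) contributes 1
|[w]| = 10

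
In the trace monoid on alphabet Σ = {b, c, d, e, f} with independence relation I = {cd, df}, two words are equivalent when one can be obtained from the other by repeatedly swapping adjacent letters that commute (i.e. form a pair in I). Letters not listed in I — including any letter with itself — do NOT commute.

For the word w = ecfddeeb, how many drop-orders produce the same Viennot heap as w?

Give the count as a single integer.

piece 0:e — minimal
piece 1:c rests on {0:e}
piece 2:f rests on {1:c}
piece 3:d rests on {0:e}
piece 4:d rests on {3:d}
piece 5:e rests on {2:f, 4:d}
piece 6:e rests on {5:e}
piece 7:b rests on {6:e}
minimal pieces: {0:e}
ways to finish when only these pieces remain (= sum over removing one remaining piece with nothing left below it):
  1 left: {7}→1
  2 left: {6,7}→1
  3 left: {5,6,7}→1
  4 left: {2,5,6,7}→1  {4,5,6,7}→1
  5 left: {1,2,5,6,7}→1  {2,4,5,6,7}→2  {3,4,5,6,7}→1
  6 left: {1,2,4,5,6,7}→3  {2,3,4,5,6,7}→3
  placing 0:e first → 6 extensions

6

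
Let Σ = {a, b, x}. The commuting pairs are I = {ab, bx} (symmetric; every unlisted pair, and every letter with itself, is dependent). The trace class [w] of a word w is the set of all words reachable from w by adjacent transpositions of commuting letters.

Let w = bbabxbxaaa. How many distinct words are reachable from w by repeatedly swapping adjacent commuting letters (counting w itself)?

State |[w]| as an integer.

drop 0:b onto floor
drop 1:b onto {0:b}
drop 2:a onto floor
drop 3:b onto {1:b}
drop 4:x onto {2:a}
drop 5:b onto {3:b}
drop 6:x onto {4:x}
drop 7:a onto {6:x}
drop 8:a onto {7:a}
drop 9:a onto {8:a}
ground layer = {0:b, 2:a}
drop-orders for the pieces not yet dropped (sum over which currently-grounded one goes next):
  1 to go: {5} 1  {9} 1
  2 to go: {3,5} 1  {5,9} 2  {8,9} 1
  3 to go: {1,3,5} 1  {3,5,9} 3  {5,8,9} 3  {7,8,9} 1
  4 to go: {0,1,3,5} 1  {1,3,5,9} 4  {3,5,8,9} 6  {5,7,8,9} 4  {6,7,8,9} 1
  5 to go: {0,1,3,5,9} 5  {1,3,5,8,9} 10  {3,5,7,8,9} 10  {4,6,7,8,9} 1  {5,6,7,8,9} 5
  6 to go: {0,1,3,5,8,9} 15  {1,3,5,7,8,9} 20  {2,4,6,7,8,9} 1  {3,5,6,7,8,9} 15  {4,5,6,7,8,9} 6
  7 to go: {0,1,3,5,7,8,9} 35  {1,3,5,6,7,8,9} 35  {2,4,5,6,7,8,9} 7  {3,4,5,6,7,8,9} 21
  8 to go: {0,1,3,5,6,7,8,9} 70  {1,3,4,5,6,7,8,9} 56  {2,3,4,5,6,7,8,9} 28
  if 0:b drops first: 84 orders
  if 2:a drops first: 126 orders
heap linearizations: 210

210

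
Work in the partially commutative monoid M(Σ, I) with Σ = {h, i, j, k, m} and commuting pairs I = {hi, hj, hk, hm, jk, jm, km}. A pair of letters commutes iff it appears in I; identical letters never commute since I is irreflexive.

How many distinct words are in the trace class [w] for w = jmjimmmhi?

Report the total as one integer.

27

#0=j has no predecessor
#1=m has no predecessor
#2=j depends on [0:j]
#3=i depends on [1:m, 2:j]
#4=m depends on [3:i]
#5=m depends on [4:m]
#6=m depends on [5:m]
#7=h has no predecessor
#8=i depends on [6:m]
sources: [0:j, 1:m, 7:h]
N(rest) = Σ N(rest − s) over sources s of rest; N(one piece) = 1:
  size 1 → [7]=1  [8]=1
  size 2 → [6,8]=1  [7,8]=2
  size 3 → [5,6,8]=1  [6,7,8]=3
  size 4 → [4,5,6,8]=1  [5,6,7,8]=4
  size 5 → [3,4,5,6,8]=1  [4,5,6,7,8]=5
  size 6 → [1,3,4,5,6,8]=1  [2,3,4,5,6,8]=1  [3,4,5,6,7,8]=6
  size 7 → [0,2,3,4,5,6,8]=1  [1,2,3,4,5,6,8]=2  [1,3,4,5,6,7,8]=7  [2,3,4,5,6,7,8]=7
  first=0(j) contributes 16
  first=1(m) contributes 8
  first=7(h) contributes 3
|[w]| = 27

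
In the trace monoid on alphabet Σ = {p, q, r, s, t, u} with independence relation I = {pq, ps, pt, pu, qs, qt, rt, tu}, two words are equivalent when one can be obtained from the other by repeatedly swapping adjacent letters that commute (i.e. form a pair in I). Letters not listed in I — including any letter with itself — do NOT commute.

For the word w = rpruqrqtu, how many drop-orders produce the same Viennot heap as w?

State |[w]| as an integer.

drop 0:r onto floor
drop 1:p onto {0:r}
drop 2:r onto {1:p}
drop 3:u onto {2:r}
drop 4:q onto {3:u}
drop 5:r onto {4:q}
drop 6:q onto {5:r}
drop 7:t onto floor
drop 8:u onto {6:q}
ground layer = {0:r, 7:t}
drop-orders for the pieces not yet dropped (sum over which currently-grounded one goes next):
  1 to go: {7} 1  {8} 1
  2 to go: {6,8} 1  {7,8} 2
  3 to go: {5,6,8} 1  {6,7,8} 3
  4 to go: {4,5,6,8} 1  {5,6,7,8} 4
  5 to go: {3,4,5,6,8} 1  {4,5,6,7,8} 5
  6 to go: {2,3,4,5,6,8} 1  {3,4,5,6,7,8} 6
  7 to go: {1,2,3,4,5,6,8} 1  {2,3,4,5,6,7,8} 7
  if 0:r drops first: 8 orders
  if 7:t drops first: 1 orders
heap linearizations: 9

9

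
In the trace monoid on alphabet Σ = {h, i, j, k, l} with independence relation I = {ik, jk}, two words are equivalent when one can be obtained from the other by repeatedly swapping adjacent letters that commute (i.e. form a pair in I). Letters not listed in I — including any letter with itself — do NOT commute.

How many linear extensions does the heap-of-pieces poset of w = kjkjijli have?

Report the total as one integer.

#0=k has no predecessor
#1=j has no predecessor
#2=k depends on [0:k]
#3=j depends on [1:j]
#4=i depends on [3:j]
#5=j depends on [4:i]
#6=l depends on [2:k, 5:j]
#7=i depends on [6:l]
sources: [0:k, 1:j]
N(rest) = Σ N(rest − s) over sources s of rest; N(one piece) = 1:
  size 1 → [7]=1
  size 2 → [6,7]=1
  size 3 → [2,6,7]=1  [5,6,7]=1
  size 4 → [0,2,6,7]=1  [2,5,6,7]=2  [4,5,6,7]=1
  size 5 → [0,2,5,6,7]=3  [2,4,5,6,7]=3  [3,4,5,6,7]=1
  size 6 → [0,2,4,5,6,7]=6  [1,3,4,5,6,7]=1  [2,3,4,5,6,7]=4
  first=0(k) contributes 5
  first=1(j) contributes 10
|[w]| = 15

15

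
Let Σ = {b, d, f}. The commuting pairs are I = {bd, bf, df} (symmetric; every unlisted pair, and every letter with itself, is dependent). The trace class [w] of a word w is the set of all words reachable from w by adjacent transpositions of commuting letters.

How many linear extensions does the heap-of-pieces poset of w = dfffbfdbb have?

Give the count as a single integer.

1260

drop 0:d onto floor
drop 1:f onto floor
drop 2:f onto {1:f}
drop 3:f onto {2:f}
drop 4:b onto floor
drop 5:f onto {3:f}
drop 6:d onto {0:d}
drop 7:b onto {4:b}
drop 8:b onto {7:b}
ground layer = {0:d, 1:f, 4:b}
drop-orders for the pieces not yet dropped (sum over which currently-grounded one goes next):
  1 to go: {5} 1  {6} 1  {8} 1
  2 to go: {0,6} 1  {3,5} 1  {5,6} 2  {5,8} 2  {6,8} 2  {7,8} 1
  3 to go: {0,5,6} 3  {0,6,8} 3  {2,3,5} 1  {3,5,6} 3  {3,5,8} 3  {4,7,8} 1  {5,6,8} 6  {5,7,8} 3  {6,7,8} 3
  4 to go: {0,3,5,6} 6  {0,5,6,8} 12  {0,6,7,8} 6  {1,2,3,5} 1  {2,3,5,6} 4  {2,3,5,8} 4  {3,5,6,8} 12  {3,5,7,8} 6  {4,5,7,8} 4  {4,6,7,8} 4  {5,6,7,8} 12
  5 to go: {0,2,3,5,6} 10  {0,3,5,6,8} 30  {0,4,6,7,8} 10  {0,5,6,7,8} 30  {1,2,3,5,6} 5  {1,2,3,5,8} 5  {2,3,5,6,8} 20  {2,3,5,7,8} 10  {3,4,5,7,8} 10  {3,5,6,7,8} 30  {4,5,6,7,8} 20
  6 to go: {0,1,2,3,5,6} 15  {0,2,3,5,6,8} 60  {0,3,5,6,7,8} 90  {0,4,5,6,7,8} 60  {1,2,3,5,6,8} 30  {1,2,3,5,7,8} 15  {2,3,4,5,7,8} 20  {2,3,5,6,7,8} 60  {3,4,5,6,7,8} 60
  7 to go: {0,1,2,3,5,6,8} 105  {0,2,3,5,6,7,8} 210  {0,3,4,5,6,7,8} 210  {1,2,3,4,5,7,8} 35  {1,2,3,5,6,7,8} 105  {2,3,4,5,6,7,8} 140
  if 0:d drops first: 280 orders
  if 1:f drops first: 560 orders
  if 4:b drops first: 420 orders
heap linearizations: 1260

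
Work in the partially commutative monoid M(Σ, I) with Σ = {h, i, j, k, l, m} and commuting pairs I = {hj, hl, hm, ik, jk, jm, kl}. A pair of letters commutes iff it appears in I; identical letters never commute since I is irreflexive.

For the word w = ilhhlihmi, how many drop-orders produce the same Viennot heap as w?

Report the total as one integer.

12

0(i) covers ∅
1(l) covers 0:i
2(h) covers 0:i
3(h) covers 2:h
4(l) covers 1:l
5(i) covers 3:h, 4:l
6(h) covers 5:i
7(m) covers 5:i
8(i) covers 6:h, 7:m
floor of heap: 0:i
completions by unplaced set U, small U first (add the entries for U minus each lowest piece of U):
  |U|=1: {8}:1
  |U|=2: {6,8}:1  {7,8}:1
  |U|=3: {6,7,8}:2
  |U|=4: {5,6,7,8}:2
  |U|=5: {3,5,6,7,8}:2  {4,5,6,7,8}:2
  |U|=6: {1,4,5,6,7,8}:2  {2,3,5,6,7,8}:2  {3,4,5,6,7,8}:4
  |U|=7: {1,3,4,5,6,7,8}:6  {2,3,4,5,6,7,8}:6
  start at 0(i): 12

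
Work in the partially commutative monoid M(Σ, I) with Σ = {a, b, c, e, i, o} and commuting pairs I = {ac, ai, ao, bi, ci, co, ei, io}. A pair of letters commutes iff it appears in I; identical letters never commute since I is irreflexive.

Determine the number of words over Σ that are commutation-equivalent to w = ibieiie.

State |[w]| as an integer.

0(i) covers ∅
1(b) covers ∅
2(i) covers 0:i
3(e) covers 1:b
4(i) covers 2:i
5(i) covers 4:i
6(e) covers 3:e
floor of heap: 0:i, 1:b
completions by unplaced set U, small U first (add the entries for U minus each lowest piece of U):
  |U|=1: {5}:1  {6}:1
  |U|=2: {3,6}:1  {4,5}:1  {5,6}:2
  |U|=3: {1,3,6}:1  {2,4,5}:1  {3,5,6}:3  {4,5,6}:3
  |U|=4: {0,2,4,5}:1  {1,3,5,6}:4  {2,4,5,6}:4  {3,4,5,6}:6
  |U|=5: {0,2,4,5,6}:5  {1,3,4,5,6}:10  {2,3,4,5,6}:10
  start at 0(i): 20
  start at 1(b): 15
sum over floor = 35

35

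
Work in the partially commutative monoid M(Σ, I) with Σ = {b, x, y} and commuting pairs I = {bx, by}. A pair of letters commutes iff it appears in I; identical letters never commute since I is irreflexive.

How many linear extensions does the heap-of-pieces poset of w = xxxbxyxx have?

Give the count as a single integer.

#0=x has no predecessor
#1=x depends on [0:x]
#2=x depends on [1:x]
#3=b has no predecessor
#4=x depends on [2:x]
#5=y depends on [4:x]
#6=x depends on [5:y]
#7=x depends on [6:x]
sources: [0:x, 3:b]
N(rest) = Σ N(rest − s) over sources s of rest; N(one piece) = 1:
  size 1 → [3]=1  [7]=1
  size 2 → [3,7]=2  [6,7]=1
  size 3 → [3,6,7]=3  [5,6,7]=1
  size 4 → [3,5,6,7]=4  [4,5,6,7]=1
  size 5 → [2,4,5,6,7]=1  [3,4,5,6,7]=5
  size 6 → [1,2,4,5,6,7]=1  [2,3,4,5,6,7]=6
  first=0(x) contributes 7
  first=3(b) contributes 1
|[w]| = 8

8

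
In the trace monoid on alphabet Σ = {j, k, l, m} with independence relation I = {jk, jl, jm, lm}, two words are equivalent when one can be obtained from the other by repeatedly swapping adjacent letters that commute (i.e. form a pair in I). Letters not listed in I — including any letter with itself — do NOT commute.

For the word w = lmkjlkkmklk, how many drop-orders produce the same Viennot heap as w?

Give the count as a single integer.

22

drop 0:l onto floor
drop 1:m onto floor
drop 2:k onto {0:l, 1:m}
drop 3:j onto floor
drop 4:l onto {2:k}
drop 5:k onto {4:l}
drop 6:k onto {5:k}
drop 7:m onto {6:k}
drop 8:k onto {7:m}
drop 9:l onto {8:k}
drop 10:k onto {9:l}
ground layer = {0:l, 1:m, 3:j}
drop-orders for the pieces not yet dropped (sum over which currently-grounded one goes next):
  1 to go: {3} 1  {10} 1
  2 to go: {3,10} 2  {9,10} 1
  3 to go: {3,9,10} 3  {8,9,10} 1
  4 to go: {3,8,9,10} 4  {7,8,9,10} 1
  5 to go: {3,7,8,9,10} 5  {6,7,8,9,10} 1
  6 to go: {3,6,7,8,9,10} 6  {5,6,7,8,9,10} 1
  7 to go: {3,5,6,7,8,9,10} 7  {4,5,6,7,8,9,10} 1
  8 to go: {2,4,5,6,7,8,9,10} 1  {3,4,5,6,7,8,9,10} 8
  9 to go: {0,2,4,5,6,7,8,9,10} 1  {1,2,4,5,6,7,8,9,10} 1  {2,3,4,5,6,7,8,9,10} 9
  if 0:l drops first: 10 orders
  if 1:m drops first: 10 orders
  if 3:j drops first: 2 orders
heap linearizations: 22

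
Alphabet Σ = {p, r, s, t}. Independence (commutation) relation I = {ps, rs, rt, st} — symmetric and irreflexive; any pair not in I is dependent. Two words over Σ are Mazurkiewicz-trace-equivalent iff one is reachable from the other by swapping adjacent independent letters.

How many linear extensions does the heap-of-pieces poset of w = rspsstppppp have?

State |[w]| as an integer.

165

#0=r has no predecessor
#1=s has no predecessor
#2=p depends on [0:r]
#3=s depends on [1:s]
#4=s depends on [3:s]
#5=t depends on [2:p]
#6=p depends on [5:t]
#7=p depends on [6:p]
#8=p depends on [7:p]
#9=p depends on [8:p]
#10=p depends on [9:p]
sources: [0:r, 1:s]
N(rest) = Σ N(rest − s) over sources s of rest; N(one piece) = 1:
  size 1 → [4]=1  [10]=1
  size 2 → [3,4]=1  [4,10]=2  [9,10]=1
  size 3 → [1,3,4]=1  [3,4,10]=3  [4,9,10]=3  [8,9,10]=1
  size 4 → [1,3,4,10]=4  [3,4,9,10]=6  [4,8,9,10]=4  [7,8,9,10]=1
  size 5 → [1,3,4,9,10]=10  [3,4,8,9,10]=10  [4,7,8,9,10]=5  [6,7,8,9,10]=1
  size 6 → [1,3,4,8,9,10]=20  [3,4,7,8,9,10]=15  [4,6,7,8,9,10]=6  [5,6,7,8,9,10]=1
  size 7 → [1,3,4,7,8,9,10]=35  [2,5,6,7,8,9,10]=1  [3,4,6,7,8,9,10]=21  [4,5,6,7,8,9,10]=7
  size 8 → [0,2,5,6,7,8,9,10]=1  [1,3,4,6,7,8,9,10]=56  [2,4,5,6,7,8,9,10]=8  [3,4,5,6,7,8,9,10]=28
  size 9 → [0,2,4,5,6,7,8,9,10]=9  [1,3,4,5,6,7,8,9,10]=84  [2,3,4,5,6,7,8,9,10]=36
  first=0(r) contributes 120
  first=1(s) contributes 45
|[w]| = 165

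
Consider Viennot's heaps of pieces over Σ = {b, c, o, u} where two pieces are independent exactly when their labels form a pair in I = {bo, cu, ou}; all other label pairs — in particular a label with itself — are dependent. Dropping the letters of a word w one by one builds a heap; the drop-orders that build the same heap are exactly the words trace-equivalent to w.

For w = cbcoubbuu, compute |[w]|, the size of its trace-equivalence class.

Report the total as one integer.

0(c) covers ∅
1(b) covers 0:c
2(c) covers 1:b
3(o) covers 2:c
4(u) covers 1:b
5(b) covers 2:c, 4:u
6(b) covers 5:b
7(u) covers 6:b
8(u) covers 7:u
floor of heap: 0:c
completions by unplaced set U, small U first (add the entries for U minus each lowest piece of U):
  |U|=1: {3}:1  {8}:1
  |U|=2: {3,8}:2  {7,8}:1
  |U|=3: {3,7,8}:3  {6,7,8}:1
  |U|=4: {3,6,7,8}:4  {5,6,7,8}:1
  |U|=5: {3,5,6,7,8}:5  {4,5,6,7,8}:1
  |U|=6: {2,3,5,6,7,8}:5  {3,4,5,6,7,8}:6
  |U|=7: {2,3,4,5,6,7,8}:11
  start at 0(c): 11

11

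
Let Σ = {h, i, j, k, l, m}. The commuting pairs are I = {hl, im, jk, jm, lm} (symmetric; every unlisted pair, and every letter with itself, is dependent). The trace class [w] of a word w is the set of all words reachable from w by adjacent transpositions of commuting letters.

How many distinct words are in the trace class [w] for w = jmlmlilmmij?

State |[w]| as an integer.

330

0(j) covers ∅
1(m) covers ∅
2(l) covers 0:j
3(m) covers 1:m
4(l) covers 2:l
5(i) covers 4:l
6(l) covers 5:i
7(m) covers 3:m
8(m) covers 7:m
9(i) covers 6:l
10(j) covers 9:i
floor of heap: 0:j, 1:m
completions by unplaced set U, small U first (add the entries for U minus each lowest piece of U):
  |U|=1: {8}:1  {10}:1
  |U|=2: {7,8}:1  {8,10}:2  {9,10}:1
  |U|=3: {3,7,8}:1  {6,9,10}:1  {7,8,10}:3  {8,9,10}:3
  |U|=4: {1,3,7,8}:1  {3,7,8,10}:4  {5,6,9,10}:1  {6,8,9,10}:4  {7,8,9,10}:6
  |U|=5: {1,3,7,8,10}:5  {3,7,8,9,10}:10  {4,5,6,9,10}:1  {5,6,8,9,10}:5  {6,7,8,9,10}:10
  |U|=6: {1,3,7,8,9,10}:15  {2,4,5,6,9,10}:1  {3,6,7,8,9,10}:20  {4,5,6,8,9,10}:6  {5,6,7,8,9,10}:15
  |U|=7: {0,2,4,5,6,9,10}:1  {1,3,6,7,8,9,10}:35  {2,4,5,6,8,9,10}:7  {3,5,6,7,8,9,10}:35  {4,5,6,7,8,9,10}:21
  |U|=8: {0,2,4,5,6,8,9,10}:8  {1,3,5,6,7,8,9,10}:70  {2,4,5,6,7,8,9,10}:28  {3,4,5,6,7,8,9,10}:56
  |U|=9: {0,2,4,5,6,7,8,9,10}:36  {1,3,4,5,6,7,8,9,10}:126  {2,3,4,5,6,7,8,9,10}:84
  start at 0(j): 210
  start at 1(m): 120
sum over floor = 330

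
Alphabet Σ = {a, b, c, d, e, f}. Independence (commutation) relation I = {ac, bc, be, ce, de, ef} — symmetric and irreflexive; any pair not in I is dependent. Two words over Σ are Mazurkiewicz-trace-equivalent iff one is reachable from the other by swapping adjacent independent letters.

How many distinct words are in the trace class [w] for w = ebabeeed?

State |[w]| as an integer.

20

0(e) covers ∅
1(b) covers ∅
2(a) covers 0:e, 1:b
3(b) covers 2:a
4(e) covers 2:a
5(e) covers 4:e
6(e) covers 5:e
7(d) covers 3:b
floor of heap: 0:e, 1:b
completions by unplaced set U, small U first (add the entries for U minus each lowest piece of U):
  |U|=1: {6}:1  {7}:1
  |U|=2: {3,7}:1  {5,6}:1  {6,7}:2
  |U|=3: {3,6,7}:3  {4,5,6}:1  {5,6,7}:3
  |U|=4: {3,5,6,7}:6  {4,5,6,7}:4
  |U|=5: {3,4,5,6,7}:10
  |U|=6: {2,3,4,5,6,7}:10
  start at 0(e): 10
  start at 1(b): 10
sum over floor = 20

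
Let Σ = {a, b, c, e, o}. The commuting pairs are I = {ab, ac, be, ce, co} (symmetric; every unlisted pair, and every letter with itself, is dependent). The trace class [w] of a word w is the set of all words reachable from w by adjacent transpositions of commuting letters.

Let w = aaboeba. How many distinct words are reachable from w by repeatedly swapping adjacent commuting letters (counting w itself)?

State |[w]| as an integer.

9

#0=a has no predecessor
#1=a depends on [0:a]
#2=b has no predecessor
#3=o depends on [1:a, 2:b]
#4=e depends on [3:o]
#5=b depends on [3:o]
#6=a depends on [4:e]
sources: [0:a, 2:b]
N(rest) = Σ N(rest − s) over sources s of rest; N(one piece) = 1:
  size 1 → [5]=1  [6]=1
  size 2 → [4,6]=1  [5,6]=2
  size 3 → [4,5,6]=3
  size 4 → [3,4,5,6]=3
  size 5 → [1,3,4,5,6]=3  [2,3,4,5,6]=3
  first=0(a) contributes 6
  first=2(b) contributes 3
|[w]| = 9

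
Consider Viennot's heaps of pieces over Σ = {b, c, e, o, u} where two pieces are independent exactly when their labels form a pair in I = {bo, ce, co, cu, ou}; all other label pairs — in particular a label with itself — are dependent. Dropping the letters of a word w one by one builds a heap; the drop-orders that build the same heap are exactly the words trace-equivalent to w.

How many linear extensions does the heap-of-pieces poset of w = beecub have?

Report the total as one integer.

0(b) covers ∅
1(e) covers 0:b
2(e) covers 1:e
3(c) covers 0:b
4(u) covers 2:e
5(b) covers 3:c, 4:u
floor of heap: 0:b
completions by unplaced set U, small U first (add the entries for U minus each lowest piece of U):
  |U|=1: {5}:1
  |U|=2: {3,5}:1  {4,5}:1
  |U|=3: {2,4,5}:1  {3,4,5}:2
  |U|=4: {1,2,4,5}:1  {2,3,4,5}:3
  start at 0(b): 4

4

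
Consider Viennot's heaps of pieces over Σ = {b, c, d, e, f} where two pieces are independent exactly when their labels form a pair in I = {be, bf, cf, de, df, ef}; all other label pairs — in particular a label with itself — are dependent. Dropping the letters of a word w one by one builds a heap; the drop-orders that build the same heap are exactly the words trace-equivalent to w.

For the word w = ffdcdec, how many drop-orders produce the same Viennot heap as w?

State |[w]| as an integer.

42

piece 0:f — minimal
piece 1:f rests on {0:f}
piece 2:d — minimal
piece 3:c rests on {2:d}
piece 4:d rests on {3:c}
piece 5:e rests on {3:c}
piece 6:c rests on {4:d, 5:e}
minimal pieces: {0:f, 2:d}
ways to finish when only these pieces remain (= sum over removing one remaining piece with nothing left below it):
  1 left: {1}→1  {6}→1
  2 left: {0,1}→1  {1,6}→2  {4,6}→1  {5,6}→1
  3 left: {0,1,6}→3  {1,4,6}→3  {1,5,6}→3  {4,5,6}→2
  4 left: {0,1,4,6}→6  {0,1,5,6}→6  {1,4,5,6}→8  {3,4,5,6}→2
  5 left: {0,1,4,5,6}→20  {1,3,4,5,6}→10  {2,3,4,5,6}→2
  placing 0:f first → 12 extensions
  placing 2:d first → 30 extensions
total linear extensions = 42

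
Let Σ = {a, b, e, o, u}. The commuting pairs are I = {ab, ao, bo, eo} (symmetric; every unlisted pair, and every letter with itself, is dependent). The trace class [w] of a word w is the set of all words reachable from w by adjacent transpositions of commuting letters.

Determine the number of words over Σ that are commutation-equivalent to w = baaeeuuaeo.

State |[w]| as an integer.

0(b) covers ∅
1(a) covers ∅
2(a) covers 1:a
3(e) covers 0:b, 2:a
4(e) covers 3:e
5(u) covers 4:e
6(u) covers 5:u
7(a) covers 6:u
8(e) covers 7:a
9(o) covers 6:u
floor of heap: 0:b, 1:a
completions by unplaced set U, small U first (add the entries for U minus each lowest piece of U):
  |U|=1: {8}:1  {9}:1
  |U|=2: {7,8}:1  {8,9}:2
  |U|=3: {7,8,9}:3
  |U|=4: {6,7,8,9}:3
  |U|=5: {5,6,7,8,9}:3
  |U|=6: {4,5,6,7,8,9}:3
  |U|=7: {3,4,5,6,7,8,9}:3
  |U|=8: {0,3,4,5,6,7,8,9}:3  {2,3,4,5,6,7,8,9}:3
  start at 0(b): 3
  start at 1(a): 6
sum over floor = 9

9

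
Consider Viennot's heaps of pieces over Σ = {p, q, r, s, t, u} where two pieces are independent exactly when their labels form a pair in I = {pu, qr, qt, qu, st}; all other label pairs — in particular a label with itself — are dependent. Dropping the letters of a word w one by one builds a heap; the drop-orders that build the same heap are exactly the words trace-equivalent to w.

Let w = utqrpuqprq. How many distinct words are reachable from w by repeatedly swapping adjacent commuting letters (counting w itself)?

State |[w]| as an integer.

drop 0:u onto floor
drop 1:t onto {0:u}
drop 2:q onto floor
drop 3:r onto {1:t}
drop 4:p onto {2:q, 3:r}
drop 5:u onto {3:r}
drop 6:q onto {4:p}
drop 7:p onto {6:q}
drop 8:r onto {5:u, 7:p}
drop 9:q onto {7:p}
ground layer = {0:u, 2:q}
drop-orders for the pieces not yet dropped (sum over which currently-grounded one goes next):
  1 to go: {8} 1  {9} 1
  2 to go: {5,8} 1  {8,9} 2
  3 to go: {5,8,9} 3  {7,8,9} 2
  4 to go: {5,7,8,9} 5  {6,7,8,9} 2
  5 to go: {4,6,7,8,9} 2  {5,6,7,8,9} 7
  6 to go: {2,4,6,7,8,9} 2  {4,5,6,7,8,9} 9
  7 to go: {2,4,5,6,7,8,9} 11  {3,4,5,6,7,8,9} 9
  8 to go: {1,3,4,5,6,7,8,9} 9  {2,3,4,5,6,7,8,9} 20
  if 0:u drops first: 29 orders
  if 2:q drops first: 9 orders
heap linearizations: 38

38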